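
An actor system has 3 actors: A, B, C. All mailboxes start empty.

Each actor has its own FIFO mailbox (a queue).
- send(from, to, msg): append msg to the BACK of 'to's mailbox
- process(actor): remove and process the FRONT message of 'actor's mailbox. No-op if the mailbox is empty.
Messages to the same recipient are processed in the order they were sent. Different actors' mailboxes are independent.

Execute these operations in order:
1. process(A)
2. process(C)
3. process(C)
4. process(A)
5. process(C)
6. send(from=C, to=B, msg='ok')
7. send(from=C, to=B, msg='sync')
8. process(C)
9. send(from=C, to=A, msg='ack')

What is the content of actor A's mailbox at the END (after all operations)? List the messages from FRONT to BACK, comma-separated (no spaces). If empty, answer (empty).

After 1 (process(A)): A:[] B:[] C:[]
After 2 (process(C)): A:[] B:[] C:[]
After 3 (process(C)): A:[] B:[] C:[]
After 4 (process(A)): A:[] B:[] C:[]
After 5 (process(C)): A:[] B:[] C:[]
After 6 (send(from=C, to=B, msg='ok')): A:[] B:[ok] C:[]
After 7 (send(from=C, to=B, msg='sync')): A:[] B:[ok,sync] C:[]
After 8 (process(C)): A:[] B:[ok,sync] C:[]
After 9 (send(from=C, to=A, msg='ack')): A:[ack] B:[ok,sync] C:[]

Answer: ack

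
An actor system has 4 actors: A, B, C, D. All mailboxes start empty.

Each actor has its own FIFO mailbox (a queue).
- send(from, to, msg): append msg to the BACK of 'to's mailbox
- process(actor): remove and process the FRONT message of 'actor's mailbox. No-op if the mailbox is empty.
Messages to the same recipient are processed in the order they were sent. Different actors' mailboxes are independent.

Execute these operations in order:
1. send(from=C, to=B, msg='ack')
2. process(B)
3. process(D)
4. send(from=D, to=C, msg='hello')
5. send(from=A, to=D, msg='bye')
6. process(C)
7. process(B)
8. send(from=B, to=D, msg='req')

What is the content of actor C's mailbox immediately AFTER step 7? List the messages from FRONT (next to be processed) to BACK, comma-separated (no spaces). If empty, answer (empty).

After 1 (send(from=C, to=B, msg='ack')): A:[] B:[ack] C:[] D:[]
After 2 (process(B)): A:[] B:[] C:[] D:[]
After 3 (process(D)): A:[] B:[] C:[] D:[]
After 4 (send(from=D, to=C, msg='hello')): A:[] B:[] C:[hello] D:[]
After 5 (send(from=A, to=D, msg='bye')): A:[] B:[] C:[hello] D:[bye]
After 6 (process(C)): A:[] B:[] C:[] D:[bye]
After 7 (process(B)): A:[] B:[] C:[] D:[bye]

(empty)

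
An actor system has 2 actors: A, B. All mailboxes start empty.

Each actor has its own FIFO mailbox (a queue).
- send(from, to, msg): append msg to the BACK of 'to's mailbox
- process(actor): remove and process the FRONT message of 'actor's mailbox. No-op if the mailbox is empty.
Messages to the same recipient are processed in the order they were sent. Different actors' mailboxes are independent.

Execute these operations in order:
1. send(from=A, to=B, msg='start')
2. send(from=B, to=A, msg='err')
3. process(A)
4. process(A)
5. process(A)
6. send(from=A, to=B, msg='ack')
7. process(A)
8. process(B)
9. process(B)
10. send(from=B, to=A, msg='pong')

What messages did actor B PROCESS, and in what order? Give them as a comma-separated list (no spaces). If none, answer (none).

After 1 (send(from=A, to=B, msg='start')): A:[] B:[start]
After 2 (send(from=B, to=A, msg='err')): A:[err] B:[start]
After 3 (process(A)): A:[] B:[start]
After 4 (process(A)): A:[] B:[start]
After 5 (process(A)): A:[] B:[start]
After 6 (send(from=A, to=B, msg='ack')): A:[] B:[start,ack]
After 7 (process(A)): A:[] B:[start,ack]
After 8 (process(B)): A:[] B:[ack]
After 9 (process(B)): A:[] B:[]
After 10 (send(from=B, to=A, msg='pong')): A:[pong] B:[]

Answer: start,ack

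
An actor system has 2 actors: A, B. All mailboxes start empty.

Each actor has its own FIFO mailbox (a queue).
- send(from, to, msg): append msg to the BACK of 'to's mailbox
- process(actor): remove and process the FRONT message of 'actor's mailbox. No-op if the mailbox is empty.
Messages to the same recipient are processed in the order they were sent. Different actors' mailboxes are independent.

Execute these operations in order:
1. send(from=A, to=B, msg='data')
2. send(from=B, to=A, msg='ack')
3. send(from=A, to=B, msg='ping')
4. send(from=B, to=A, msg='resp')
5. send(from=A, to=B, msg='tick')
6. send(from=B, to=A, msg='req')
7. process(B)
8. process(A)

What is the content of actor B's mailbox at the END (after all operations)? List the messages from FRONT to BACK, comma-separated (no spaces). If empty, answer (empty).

Answer: ping,tick

Derivation:
After 1 (send(from=A, to=B, msg='data')): A:[] B:[data]
After 2 (send(from=B, to=A, msg='ack')): A:[ack] B:[data]
After 3 (send(from=A, to=B, msg='ping')): A:[ack] B:[data,ping]
After 4 (send(from=B, to=A, msg='resp')): A:[ack,resp] B:[data,ping]
After 5 (send(from=A, to=B, msg='tick')): A:[ack,resp] B:[data,ping,tick]
After 6 (send(from=B, to=A, msg='req')): A:[ack,resp,req] B:[data,ping,tick]
After 7 (process(B)): A:[ack,resp,req] B:[ping,tick]
After 8 (process(A)): A:[resp,req] B:[ping,tick]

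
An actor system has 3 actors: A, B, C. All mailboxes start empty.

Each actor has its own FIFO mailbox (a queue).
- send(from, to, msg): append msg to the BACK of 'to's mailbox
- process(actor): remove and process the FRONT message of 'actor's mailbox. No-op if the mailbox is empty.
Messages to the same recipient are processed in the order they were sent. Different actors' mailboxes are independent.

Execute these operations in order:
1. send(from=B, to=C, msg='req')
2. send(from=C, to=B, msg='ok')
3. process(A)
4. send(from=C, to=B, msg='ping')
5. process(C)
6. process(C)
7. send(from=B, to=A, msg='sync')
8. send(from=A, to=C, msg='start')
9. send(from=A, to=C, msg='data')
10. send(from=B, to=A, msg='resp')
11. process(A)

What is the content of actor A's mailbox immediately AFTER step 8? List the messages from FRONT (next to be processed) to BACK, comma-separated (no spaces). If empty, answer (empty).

After 1 (send(from=B, to=C, msg='req')): A:[] B:[] C:[req]
After 2 (send(from=C, to=B, msg='ok')): A:[] B:[ok] C:[req]
After 3 (process(A)): A:[] B:[ok] C:[req]
After 4 (send(from=C, to=B, msg='ping')): A:[] B:[ok,ping] C:[req]
After 5 (process(C)): A:[] B:[ok,ping] C:[]
After 6 (process(C)): A:[] B:[ok,ping] C:[]
After 7 (send(from=B, to=A, msg='sync')): A:[sync] B:[ok,ping] C:[]
After 8 (send(from=A, to=C, msg='start')): A:[sync] B:[ok,ping] C:[start]

sync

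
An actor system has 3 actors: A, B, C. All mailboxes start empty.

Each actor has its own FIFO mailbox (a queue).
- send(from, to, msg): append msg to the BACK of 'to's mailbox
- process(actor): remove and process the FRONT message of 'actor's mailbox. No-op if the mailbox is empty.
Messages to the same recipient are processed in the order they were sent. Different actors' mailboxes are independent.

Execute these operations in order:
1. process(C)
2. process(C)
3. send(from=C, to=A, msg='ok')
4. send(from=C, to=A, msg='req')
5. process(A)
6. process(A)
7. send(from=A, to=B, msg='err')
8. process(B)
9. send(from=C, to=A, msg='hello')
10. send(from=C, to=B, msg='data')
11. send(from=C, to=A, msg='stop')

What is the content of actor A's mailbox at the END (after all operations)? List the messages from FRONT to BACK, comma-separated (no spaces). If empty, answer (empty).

After 1 (process(C)): A:[] B:[] C:[]
After 2 (process(C)): A:[] B:[] C:[]
After 3 (send(from=C, to=A, msg='ok')): A:[ok] B:[] C:[]
After 4 (send(from=C, to=A, msg='req')): A:[ok,req] B:[] C:[]
After 5 (process(A)): A:[req] B:[] C:[]
After 6 (process(A)): A:[] B:[] C:[]
After 7 (send(from=A, to=B, msg='err')): A:[] B:[err] C:[]
After 8 (process(B)): A:[] B:[] C:[]
After 9 (send(from=C, to=A, msg='hello')): A:[hello] B:[] C:[]
After 10 (send(from=C, to=B, msg='data')): A:[hello] B:[data] C:[]
After 11 (send(from=C, to=A, msg='stop')): A:[hello,stop] B:[data] C:[]

Answer: hello,stop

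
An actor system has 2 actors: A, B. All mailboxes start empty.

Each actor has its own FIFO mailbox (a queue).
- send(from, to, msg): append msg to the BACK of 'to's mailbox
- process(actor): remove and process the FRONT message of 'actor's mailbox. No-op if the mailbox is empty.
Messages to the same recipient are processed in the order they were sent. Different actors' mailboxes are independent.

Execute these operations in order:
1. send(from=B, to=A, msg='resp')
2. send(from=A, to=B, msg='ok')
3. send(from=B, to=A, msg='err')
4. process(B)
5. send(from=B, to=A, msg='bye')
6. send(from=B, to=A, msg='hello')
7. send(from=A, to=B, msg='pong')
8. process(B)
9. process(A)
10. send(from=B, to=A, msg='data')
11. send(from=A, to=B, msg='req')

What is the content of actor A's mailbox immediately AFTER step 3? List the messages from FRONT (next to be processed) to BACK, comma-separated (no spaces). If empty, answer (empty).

After 1 (send(from=B, to=A, msg='resp')): A:[resp] B:[]
After 2 (send(from=A, to=B, msg='ok')): A:[resp] B:[ok]
After 3 (send(from=B, to=A, msg='err')): A:[resp,err] B:[ok]

resp,err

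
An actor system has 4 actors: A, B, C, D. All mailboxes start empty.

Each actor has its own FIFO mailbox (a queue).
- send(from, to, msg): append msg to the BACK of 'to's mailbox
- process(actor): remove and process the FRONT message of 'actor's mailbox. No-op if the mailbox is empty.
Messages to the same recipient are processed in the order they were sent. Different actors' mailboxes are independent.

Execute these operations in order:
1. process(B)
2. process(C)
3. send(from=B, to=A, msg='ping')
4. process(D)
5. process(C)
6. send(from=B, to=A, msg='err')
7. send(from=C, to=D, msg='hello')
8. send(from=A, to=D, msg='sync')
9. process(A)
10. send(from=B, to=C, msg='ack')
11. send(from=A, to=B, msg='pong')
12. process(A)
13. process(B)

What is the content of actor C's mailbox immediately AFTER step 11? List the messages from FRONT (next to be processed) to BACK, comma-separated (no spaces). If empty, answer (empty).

After 1 (process(B)): A:[] B:[] C:[] D:[]
After 2 (process(C)): A:[] B:[] C:[] D:[]
After 3 (send(from=B, to=A, msg='ping')): A:[ping] B:[] C:[] D:[]
After 4 (process(D)): A:[ping] B:[] C:[] D:[]
After 5 (process(C)): A:[ping] B:[] C:[] D:[]
After 6 (send(from=B, to=A, msg='err')): A:[ping,err] B:[] C:[] D:[]
After 7 (send(from=C, to=D, msg='hello')): A:[ping,err] B:[] C:[] D:[hello]
After 8 (send(from=A, to=D, msg='sync')): A:[ping,err] B:[] C:[] D:[hello,sync]
After 9 (process(A)): A:[err] B:[] C:[] D:[hello,sync]
After 10 (send(from=B, to=C, msg='ack')): A:[err] B:[] C:[ack] D:[hello,sync]
After 11 (send(from=A, to=B, msg='pong')): A:[err] B:[pong] C:[ack] D:[hello,sync]

ack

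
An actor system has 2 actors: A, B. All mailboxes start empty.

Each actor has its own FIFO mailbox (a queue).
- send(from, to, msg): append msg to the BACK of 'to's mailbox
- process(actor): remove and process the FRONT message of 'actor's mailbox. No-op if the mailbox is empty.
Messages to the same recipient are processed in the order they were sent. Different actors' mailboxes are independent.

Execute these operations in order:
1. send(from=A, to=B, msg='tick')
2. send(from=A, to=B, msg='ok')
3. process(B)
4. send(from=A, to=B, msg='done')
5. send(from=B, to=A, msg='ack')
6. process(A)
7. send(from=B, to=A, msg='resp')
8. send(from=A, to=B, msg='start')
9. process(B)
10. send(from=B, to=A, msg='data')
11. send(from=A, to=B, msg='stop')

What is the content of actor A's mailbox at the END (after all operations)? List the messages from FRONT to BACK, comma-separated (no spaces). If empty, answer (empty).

Answer: resp,data

Derivation:
After 1 (send(from=A, to=B, msg='tick')): A:[] B:[tick]
After 2 (send(from=A, to=B, msg='ok')): A:[] B:[tick,ok]
After 3 (process(B)): A:[] B:[ok]
After 4 (send(from=A, to=B, msg='done')): A:[] B:[ok,done]
After 5 (send(from=B, to=A, msg='ack')): A:[ack] B:[ok,done]
After 6 (process(A)): A:[] B:[ok,done]
After 7 (send(from=B, to=A, msg='resp')): A:[resp] B:[ok,done]
After 8 (send(from=A, to=B, msg='start')): A:[resp] B:[ok,done,start]
After 9 (process(B)): A:[resp] B:[done,start]
After 10 (send(from=B, to=A, msg='data')): A:[resp,data] B:[done,start]
After 11 (send(from=A, to=B, msg='stop')): A:[resp,data] B:[done,start,stop]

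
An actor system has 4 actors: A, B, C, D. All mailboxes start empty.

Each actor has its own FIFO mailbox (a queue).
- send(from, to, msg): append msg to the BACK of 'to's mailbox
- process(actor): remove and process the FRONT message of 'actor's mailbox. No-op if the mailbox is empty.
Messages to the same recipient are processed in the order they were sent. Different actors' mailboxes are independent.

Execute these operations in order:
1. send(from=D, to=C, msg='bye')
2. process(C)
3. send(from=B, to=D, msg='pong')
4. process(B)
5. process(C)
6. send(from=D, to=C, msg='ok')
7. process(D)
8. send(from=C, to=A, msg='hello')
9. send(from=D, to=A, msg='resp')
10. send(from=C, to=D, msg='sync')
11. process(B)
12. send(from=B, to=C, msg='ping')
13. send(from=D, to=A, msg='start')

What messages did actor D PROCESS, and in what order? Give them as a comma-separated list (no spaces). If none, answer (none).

After 1 (send(from=D, to=C, msg='bye')): A:[] B:[] C:[bye] D:[]
After 2 (process(C)): A:[] B:[] C:[] D:[]
After 3 (send(from=B, to=D, msg='pong')): A:[] B:[] C:[] D:[pong]
After 4 (process(B)): A:[] B:[] C:[] D:[pong]
After 5 (process(C)): A:[] B:[] C:[] D:[pong]
After 6 (send(from=D, to=C, msg='ok')): A:[] B:[] C:[ok] D:[pong]
After 7 (process(D)): A:[] B:[] C:[ok] D:[]
After 8 (send(from=C, to=A, msg='hello')): A:[hello] B:[] C:[ok] D:[]
After 9 (send(from=D, to=A, msg='resp')): A:[hello,resp] B:[] C:[ok] D:[]
After 10 (send(from=C, to=D, msg='sync')): A:[hello,resp] B:[] C:[ok] D:[sync]
After 11 (process(B)): A:[hello,resp] B:[] C:[ok] D:[sync]
After 12 (send(from=B, to=C, msg='ping')): A:[hello,resp] B:[] C:[ok,ping] D:[sync]
After 13 (send(from=D, to=A, msg='start')): A:[hello,resp,start] B:[] C:[ok,ping] D:[sync]

Answer: pong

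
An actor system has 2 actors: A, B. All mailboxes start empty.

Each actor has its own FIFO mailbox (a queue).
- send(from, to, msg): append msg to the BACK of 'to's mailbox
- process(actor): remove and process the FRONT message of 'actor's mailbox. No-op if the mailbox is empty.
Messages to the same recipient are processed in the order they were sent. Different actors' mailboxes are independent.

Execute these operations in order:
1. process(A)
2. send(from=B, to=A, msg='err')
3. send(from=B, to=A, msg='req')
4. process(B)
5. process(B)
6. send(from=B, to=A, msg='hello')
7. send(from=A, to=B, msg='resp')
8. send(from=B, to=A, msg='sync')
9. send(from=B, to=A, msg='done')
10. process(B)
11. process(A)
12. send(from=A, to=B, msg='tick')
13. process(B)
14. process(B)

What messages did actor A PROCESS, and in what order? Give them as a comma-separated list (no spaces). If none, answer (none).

Answer: err

Derivation:
After 1 (process(A)): A:[] B:[]
After 2 (send(from=B, to=A, msg='err')): A:[err] B:[]
After 3 (send(from=B, to=A, msg='req')): A:[err,req] B:[]
After 4 (process(B)): A:[err,req] B:[]
After 5 (process(B)): A:[err,req] B:[]
After 6 (send(from=B, to=A, msg='hello')): A:[err,req,hello] B:[]
After 7 (send(from=A, to=B, msg='resp')): A:[err,req,hello] B:[resp]
After 8 (send(from=B, to=A, msg='sync')): A:[err,req,hello,sync] B:[resp]
After 9 (send(from=B, to=A, msg='done')): A:[err,req,hello,sync,done] B:[resp]
After 10 (process(B)): A:[err,req,hello,sync,done] B:[]
After 11 (process(A)): A:[req,hello,sync,done] B:[]
After 12 (send(from=A, to=B, msg='tick')): A:[req,hello,sync,done] B:[tick]
After 13 (process(B)): A:[req,hello,sync,done] B:[]
After 14 (process(B)): A:[req,hello,sync,done] B:[]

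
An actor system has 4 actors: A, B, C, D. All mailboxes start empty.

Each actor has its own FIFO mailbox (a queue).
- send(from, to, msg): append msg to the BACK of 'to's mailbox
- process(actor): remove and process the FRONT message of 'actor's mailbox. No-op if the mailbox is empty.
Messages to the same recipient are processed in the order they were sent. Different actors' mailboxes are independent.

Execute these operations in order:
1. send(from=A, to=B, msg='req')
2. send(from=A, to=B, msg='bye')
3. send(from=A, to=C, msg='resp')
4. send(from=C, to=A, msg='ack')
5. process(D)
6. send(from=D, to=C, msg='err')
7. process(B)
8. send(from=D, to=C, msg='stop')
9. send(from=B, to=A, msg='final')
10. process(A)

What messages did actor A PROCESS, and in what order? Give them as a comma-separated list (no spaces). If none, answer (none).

After 1 (send(from=A, to=B, msg='req')): A:[] B:[req] C:[] D:[]
After 2 (send(from=A, to=B, msg='bye')): A:[] B:[req,bye] C:[] D:[]
After 3 (send(from=A, to=C, msg='resp')): A:[] B:[req,bye] C:[resp] D:[]
After 4 (send(from=C, to=A, msg='ack')): A:[ack] B:[req,bye] C:[resp] D:[]
After 5 (process(D)): A:[ack] B:[req,bye] C:[resp] D:[]
After 6 (send(from=D, to=C, msg='err')): A:[ack] B:[req,bye] C:[resp,err] D:[]
After 7 (process(B)): A:[ack] B:[bye] C:[resp,err] D:[]
After 8 (send(from=D, to=C, msg='stop')): A:[ack] B:[bye] C:[resp,err,stop] D:[]
After 9 (send(from=B, to=A, msg='final')): A:[ack,final] B:[bye] C:[resp,err,stop] D:[]
After 10 (process(A)): A:[final] B:[bye] C:[resp,err,stop] D:[]

Answer: ack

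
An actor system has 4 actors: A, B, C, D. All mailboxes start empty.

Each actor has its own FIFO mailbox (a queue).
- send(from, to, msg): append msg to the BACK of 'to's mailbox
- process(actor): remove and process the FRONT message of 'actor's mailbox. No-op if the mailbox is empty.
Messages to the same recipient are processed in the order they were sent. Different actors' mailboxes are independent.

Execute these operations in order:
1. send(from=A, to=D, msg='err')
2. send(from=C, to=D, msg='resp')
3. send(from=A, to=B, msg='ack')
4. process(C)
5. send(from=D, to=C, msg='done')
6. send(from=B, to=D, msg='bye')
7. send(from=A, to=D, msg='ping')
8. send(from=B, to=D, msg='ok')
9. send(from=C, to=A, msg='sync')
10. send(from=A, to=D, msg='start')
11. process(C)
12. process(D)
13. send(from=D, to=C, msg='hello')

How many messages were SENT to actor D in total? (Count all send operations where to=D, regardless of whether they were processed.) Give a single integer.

After 1 (send(from=A, to=D, msg='err')): A:[] B:[] C:[] D:[err]
After 2 (send(from=C, to=D, msg='resp')): A:[] B:[] C:[] D:[err,resp]
After 3 (send(from=A, to=B, msg='ack')): A:[] B:[ack] C:[] D:[err,resp]
After 4 (process(C)): A:[] B:[ack] C:[] D:[err,resp]
After 5 (send(from=D, to=C, msg='done')): A:[] B:[ack] C:[done] D:[err,resp]
After 6 (send(from=B, to=D, msg='bye')): A:[] B:[ack] C:[done] D:[err,resp,bye]
After 7 (send(from=A, to=D, msg='ping')): A:[] B:[ack] C:[done] D:[err,resp,bye,ping]
After 8 (send(from=B, to=D, msg='ok')): A:[] B:[ack] C:[done] D:[err,resp,bye,ping,ok]
After 9 (send(from=C, to=A, msg='sync')): A:[sync] B:[ack] C:[done] D:[err,resp,bye,ping,ok]
After 10 (send(from=A, to=D, msg='start')): A:[sync] B:[ack] C:[done] D:[err,resp,bye,ping,ok,start]
After 11 (process(C)): A:[sync] B:[ack] C:[] D:[err,resp,bye,ping,ok,start]
After 12 (process(D)): A:[sync] B:[ack] C:[] D:[resp,bye,ping,ok,start]
After 13 (send(from=D, to=C, msg='hello')): A:[sync] B:[ack] C:[hello] D:[resp,bye,ping,ok,start]

Answer: 6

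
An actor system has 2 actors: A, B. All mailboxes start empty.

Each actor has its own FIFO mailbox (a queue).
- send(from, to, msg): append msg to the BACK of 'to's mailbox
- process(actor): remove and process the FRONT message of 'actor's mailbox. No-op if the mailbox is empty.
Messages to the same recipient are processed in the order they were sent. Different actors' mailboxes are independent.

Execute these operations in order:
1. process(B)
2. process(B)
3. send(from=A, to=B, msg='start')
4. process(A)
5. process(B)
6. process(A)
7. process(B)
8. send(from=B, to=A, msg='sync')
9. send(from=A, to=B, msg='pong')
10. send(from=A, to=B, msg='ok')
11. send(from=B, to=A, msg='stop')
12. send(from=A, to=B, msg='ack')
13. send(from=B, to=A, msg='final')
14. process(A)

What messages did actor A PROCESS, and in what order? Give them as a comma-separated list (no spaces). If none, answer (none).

Answer: sync

Derivation:
After 1 (process(B)): A:[] B:[]
After 2 (process(B)): A:[] B:[]
After 3 (send(from=A, to=B, msg='start')): A:[] B:[start]
After 4 (process(A)): A:[] B:[start]
After 5 (process(B)): A:[] B:[]
After 6 (process(A)): A:[] B:[]
After 7 (process(B)): A:[] B:[]
After 8 (send(from=B, to=A, msg='sync')): A:[sync] B:[]
After 9 (send(from=A, to=B, msg='pong')): A:[sync] B:[pong]
After 10 (send(from=A, to=B, msg='ok')): A:[sync] B:[pong,ok]
After 11 (send(from=B, to=A, msg='stop')): A:[sync,stop] B:[pong,ok]
After 12 (send(from=A, to=B, msg='ack')): A:[sync,stop] B:[pong,ok,ack]
After 13 (send(from=B, to=A, msg='final')): A:[sync,stop,final] B:[pong,ok,ack]
After 14 (process(A)): A:[stop,final] B:[pong,ok,ack]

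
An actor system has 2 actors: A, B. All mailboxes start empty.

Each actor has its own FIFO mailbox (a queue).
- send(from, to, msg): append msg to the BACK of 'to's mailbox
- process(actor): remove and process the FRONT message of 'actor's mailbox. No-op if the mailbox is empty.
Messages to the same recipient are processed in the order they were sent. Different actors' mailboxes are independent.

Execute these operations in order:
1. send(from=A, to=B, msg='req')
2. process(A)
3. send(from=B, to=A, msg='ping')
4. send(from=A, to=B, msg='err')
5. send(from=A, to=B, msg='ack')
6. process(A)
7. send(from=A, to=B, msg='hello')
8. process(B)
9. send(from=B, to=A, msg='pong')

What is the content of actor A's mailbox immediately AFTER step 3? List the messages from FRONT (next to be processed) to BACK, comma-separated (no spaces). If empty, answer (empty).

After 1 (send(from=A, to=B, msg='req')): A:[] B:[req]
After 2 (process(A)): A:[] B:[req]
After 3 (send(from=B, to=A, msg='ping')): A:[ping] B:[req]

ping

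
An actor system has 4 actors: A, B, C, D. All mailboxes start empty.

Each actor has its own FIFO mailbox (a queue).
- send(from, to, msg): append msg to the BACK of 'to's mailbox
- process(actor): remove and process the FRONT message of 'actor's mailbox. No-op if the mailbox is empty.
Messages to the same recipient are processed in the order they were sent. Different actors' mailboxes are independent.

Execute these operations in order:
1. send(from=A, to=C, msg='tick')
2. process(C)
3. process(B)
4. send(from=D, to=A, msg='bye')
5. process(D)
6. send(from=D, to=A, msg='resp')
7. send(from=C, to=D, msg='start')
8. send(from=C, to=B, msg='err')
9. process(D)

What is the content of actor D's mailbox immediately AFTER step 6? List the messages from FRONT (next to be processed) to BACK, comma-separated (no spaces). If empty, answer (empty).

After 1 (send(from=A, to=C, msg='tick')): A:[] B:[] C:[tick] D:[]
After 2 (process(C)): A:[] B:[] C:[] D:[]
After 3 (process(B)): A:[] B:[] C:[] D:[]
After 4 (send(from=D, to=A, msg='bye')): A:[bye] B:[] C:[] D:[]
After 5 (process(D)): A:[bye] B:[] C:[] D:[]
After 6 (send(from=D, to=A, msg='resp')): A:[bye,resp] B:[] C:[] D:[]

(empty)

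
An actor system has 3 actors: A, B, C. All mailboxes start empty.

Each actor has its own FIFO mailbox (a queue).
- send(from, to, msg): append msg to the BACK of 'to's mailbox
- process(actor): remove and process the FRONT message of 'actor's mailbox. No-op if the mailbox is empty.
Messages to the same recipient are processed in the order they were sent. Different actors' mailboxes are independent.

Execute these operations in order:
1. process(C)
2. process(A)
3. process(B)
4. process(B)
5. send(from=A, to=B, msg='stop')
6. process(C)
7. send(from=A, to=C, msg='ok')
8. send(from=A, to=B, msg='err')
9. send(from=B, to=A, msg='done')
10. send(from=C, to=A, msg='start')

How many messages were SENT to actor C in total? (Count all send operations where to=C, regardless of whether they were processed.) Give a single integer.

Answer: 1

Derivation:
After 1 (process(C)): A:[] B:[] C:[]
After 2 (process(A)): A:[] B:[] C:[]
After 3 (process(B)): A:[] B:[] C:[]
After 4 (process(B)): A:[] B:[] C:[]
After 5 (send(from=A, to=B, msg='stop')): A:[] B:[stop] C:[]
After 6 (process(C)): A:[] B:[stop] C:[]
After 7 (send(from=A, to=C, msg='ok')): A:[] B:[stop] C:[ok]
After 8 (send(from=A, to=B, msg='err')): A:[] B:[stop,err] C:[ok]
After 9 (send(from=B, to=A, msg='done')): A:[done] B:[stop,err] C:[ok]
After 10 (send(from=C, to=A, msg='start')): A:[done,start] B:[stop,err] C:[ok]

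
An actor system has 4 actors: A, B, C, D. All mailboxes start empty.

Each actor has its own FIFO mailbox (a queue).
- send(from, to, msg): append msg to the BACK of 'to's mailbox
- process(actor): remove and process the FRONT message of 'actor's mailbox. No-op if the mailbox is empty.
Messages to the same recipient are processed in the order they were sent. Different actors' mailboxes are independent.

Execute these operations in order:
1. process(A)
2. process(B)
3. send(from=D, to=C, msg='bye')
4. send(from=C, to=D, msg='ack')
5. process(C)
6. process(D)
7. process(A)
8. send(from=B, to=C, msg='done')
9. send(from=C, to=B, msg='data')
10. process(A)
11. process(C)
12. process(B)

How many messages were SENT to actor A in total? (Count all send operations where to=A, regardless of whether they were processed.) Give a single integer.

Answer: 0

Derivation:
After 1 (process(A)): A:[] B:[] C:[] D:[]
After 2 (process(B)): A:[] B:[] C:[] D:[]
After 3 (send(from=D, to=C, msg='bye')): A:[] B:[] C:[bye] D:[]
After 4 (send(from=C, to=D, msg='ack')): A:[] B:[] C:[bye] D:[ack]
After 5 (process(C)): A:[] B:[] C:[] D:[ack]
After 6 (process(D)): A:[] B:[] C:[] D:[]
After 7 (process(A)): A:[] B:[] C:[] D:[]
After 8 (send(from=B, to=C, msg='done')): A:[] B:[] C:[done] D:[]
After 9 (send(from=C, to=B, msg='data')): A:[] B:[data] C:[done] D:[]
After 10 (process(A)): A:[] B:[data] C:[done] D:[]
After 11 (process(C)): A:[] B:[data] C:[] D:[]
After 12 (process(B)): A:[] B:[] C:[] D:[]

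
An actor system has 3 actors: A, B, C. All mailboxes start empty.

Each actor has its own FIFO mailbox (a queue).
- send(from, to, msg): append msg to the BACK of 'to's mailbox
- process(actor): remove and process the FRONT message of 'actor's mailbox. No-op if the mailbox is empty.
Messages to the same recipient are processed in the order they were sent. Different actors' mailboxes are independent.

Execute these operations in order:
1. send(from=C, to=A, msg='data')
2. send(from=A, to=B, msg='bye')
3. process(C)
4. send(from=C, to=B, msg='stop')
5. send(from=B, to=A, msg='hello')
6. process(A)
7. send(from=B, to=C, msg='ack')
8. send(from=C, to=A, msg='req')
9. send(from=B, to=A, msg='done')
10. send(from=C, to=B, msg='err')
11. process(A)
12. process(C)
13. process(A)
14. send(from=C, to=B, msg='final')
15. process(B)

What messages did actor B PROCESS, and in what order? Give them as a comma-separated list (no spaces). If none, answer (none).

Answer: bye

Derivation:
After 1 (send(from=C, to=A, msg='data')): A:[data] B:[] C:[]
After 2 (send(from=A, to=B, msg='bye')): A:[data] B:[bye] C:[]
After 3 (process(C)): A:[data] B:[bye] C:[]
After 4 (send(from=C, to=B, msg='stop')): A:[data] B:[bye,stop] C:[]
After 5 (send(from=B, to=A, msg='hello')): A:[data,hello] B:[bye,stop] C:[]
After 6 (process(A)): A:[hello] B:[bye,stop] C:[]
After 7 (send(from=B, to=C, msg='ack')): A:[hello] B:[bye,stop] C:[ack]
After 8 (send(from=C, to=A, msg='req')): A:[hello,req] B:[bye,stop] C:[ack]
After 9 (send(from=B, to=A, msg='done')): A:[hello,req,done] B:[bye,stop] C:[ack]
After 10 (send(from=C, to=B, msg='err')): A:[hello,req,done] B:[bye,stop,err] C:[ack]
After 11 (process(A)): A:[req,done] B:[bye,stop,err] C:[ack]
After 12 (process(C)): A:[req,done] B:[bye,stop,err] C:[]
After 13 (process(A)): A:[done] B:[bye,stop,err] C:[]
After 14 (send(from=C, to=B, msg='final')): A:[done] B:[bye,stop,err,final] C:[]
After 15 (process(B)): A:[done] B:[stop,err,final] C:[]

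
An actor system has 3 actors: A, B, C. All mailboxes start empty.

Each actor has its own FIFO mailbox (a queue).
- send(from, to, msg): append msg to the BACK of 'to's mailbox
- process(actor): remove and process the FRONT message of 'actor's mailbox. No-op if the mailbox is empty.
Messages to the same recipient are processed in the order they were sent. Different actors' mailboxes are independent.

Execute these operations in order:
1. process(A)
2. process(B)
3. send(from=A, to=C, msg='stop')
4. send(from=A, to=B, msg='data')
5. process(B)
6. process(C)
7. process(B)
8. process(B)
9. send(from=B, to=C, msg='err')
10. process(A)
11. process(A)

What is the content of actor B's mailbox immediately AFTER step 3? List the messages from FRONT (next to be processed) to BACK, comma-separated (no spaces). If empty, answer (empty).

After 1 (process(A)): A:[] B:[] C:[]
After 2 (process(B)): A:[] B:[] C:[]
After 3 (send(from=A, to=C, msg='stop')): A:[] B:[] C:[stop]

(empty)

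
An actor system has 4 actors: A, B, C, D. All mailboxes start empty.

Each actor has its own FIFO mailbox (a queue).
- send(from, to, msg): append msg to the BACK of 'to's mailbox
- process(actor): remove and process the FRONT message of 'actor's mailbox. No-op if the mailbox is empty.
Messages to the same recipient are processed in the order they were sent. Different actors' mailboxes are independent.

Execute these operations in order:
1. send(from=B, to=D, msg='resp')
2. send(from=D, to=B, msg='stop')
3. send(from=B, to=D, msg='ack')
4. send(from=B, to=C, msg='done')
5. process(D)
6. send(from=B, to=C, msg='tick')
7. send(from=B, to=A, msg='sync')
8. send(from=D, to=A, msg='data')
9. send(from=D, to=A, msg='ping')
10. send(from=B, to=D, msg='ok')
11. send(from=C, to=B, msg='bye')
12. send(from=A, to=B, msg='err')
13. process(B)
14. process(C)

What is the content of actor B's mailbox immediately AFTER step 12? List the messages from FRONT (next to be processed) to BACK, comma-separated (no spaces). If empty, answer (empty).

After 1 (send(from=B, to=D, msg='resp')): A:[] B:[] C:[] D:[resp]
After 2 (send(from=D, to=B, msg='stop')): A:[] B:[stop] C:[] D:[resp]
After 3 (send(from=B, to=D, msg='ack')): A:[] B:[stop] C:[] D:[resp,ack]
After 4 (send(from=B, to=C, msg='done')): A:[] B:[stop] C:[done] D:[resp,ack]
After 5 (process(D)): A:[] B:[stop] C:[done] D:[ack]
After 6 (send(from=B, to=C, msg='tick')): A:[] B:[stop] C:[done,tick] D:[ack]
After 7 (send(from=B, to=A, msg='sync')): A:[sync] B:[stop] C:[done,tick] D:[ack]
After 8 (send(from=D, to=A, msg='data')): A:[sync,data] B:[stop] C:[done,tick] D:[ack]
After 9 (send(from=D, to=A, msg='ping')): A:[sync,data,ping] B:[stop] C:[done,tick] D:[ack]
After 10 (send(from=B, to=D, msg='ok')): A:[sync,data,ping] B:[stop] C:[done,tick] D:[ack,ok]
After 11 (send(from=C, to=B, msg='bye')): A:[sync,data,ping] B:[stop,bye] C:[done,tick] D:[ack,ok]
After 12 (send(from=A, to=B, msg='err')): A:[sync,data,ping] B:[stop,bye,err] C:[done,tick] D:[ack,ok]

stop,bye,err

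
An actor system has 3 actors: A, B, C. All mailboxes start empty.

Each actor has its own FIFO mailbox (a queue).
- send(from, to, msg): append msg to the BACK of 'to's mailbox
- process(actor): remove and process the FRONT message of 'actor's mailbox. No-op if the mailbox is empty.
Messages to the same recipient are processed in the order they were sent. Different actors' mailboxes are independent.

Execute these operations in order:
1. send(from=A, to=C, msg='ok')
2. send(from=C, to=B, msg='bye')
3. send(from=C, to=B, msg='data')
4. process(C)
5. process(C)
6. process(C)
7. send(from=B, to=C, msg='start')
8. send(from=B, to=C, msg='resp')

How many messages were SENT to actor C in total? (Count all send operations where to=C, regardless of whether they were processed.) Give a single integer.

Answer: 3

Derivation:
After 1 (send(from=A, to=C, msg='ok')): A:[] B:[] C:[ok]
After 2 (send(from=C, to=B, msg='bye')): A:[] B:[bye] C:[ok]
After 3 (send(from=C, to=B, msg='data')): A:[] B:[bye,data] C:[ok]
After 4 (process(C)): A:[] B:[bye,data] C:[]
After 5 (process(C)): A:[] B:[bye,data] C:[]
After 6 (process(C)): A:[] B:[bye,data] C:[]
After 7 (send(from=B, to=C, msg='start')): A:[] B:[bye,data] C:[start]
After 8 (send(from=B, to=C, msg='resp')): A:[] B:[bye,data] C:[start,resp]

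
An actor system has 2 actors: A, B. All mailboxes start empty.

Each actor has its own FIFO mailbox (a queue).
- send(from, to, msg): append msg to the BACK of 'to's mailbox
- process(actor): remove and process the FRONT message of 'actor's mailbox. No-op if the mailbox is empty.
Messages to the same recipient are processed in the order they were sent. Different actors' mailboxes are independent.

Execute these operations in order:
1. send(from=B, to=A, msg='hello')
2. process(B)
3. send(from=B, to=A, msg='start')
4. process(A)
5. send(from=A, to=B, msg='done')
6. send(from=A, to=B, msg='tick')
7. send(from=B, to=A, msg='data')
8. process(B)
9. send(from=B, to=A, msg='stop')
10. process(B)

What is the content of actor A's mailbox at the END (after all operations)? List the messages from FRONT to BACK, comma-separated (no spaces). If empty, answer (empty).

After 1 (send(from=B, to=A, msg='hello')): A:[hello] B:[]
After 2 (process(B)): A:[hello] B:[]
After 3 (send(from=B, to=A, msg='start')): A:[hello,start] B:[]
After 4 (process(A)): A:[start] B:[]
After 5 (send(from=A, to=B, msg='done')): A:[start] B:[done]
After 6 (send(from=A, to=B, msg='tick')): A:[start] B:[done,tick]
After 7 (send(from=B, to=A, msg='data')): A:[start,data] B:[done,tick]
After 8 (process(B)): A:[start,data] B:[tick]
After 9 (send(from=B, to=A, msg='stop')): A:[start,data,stop] B:[tick]
After 10 (process(B)): A:[start,data,stop] B:[]

Answer: start,data,stop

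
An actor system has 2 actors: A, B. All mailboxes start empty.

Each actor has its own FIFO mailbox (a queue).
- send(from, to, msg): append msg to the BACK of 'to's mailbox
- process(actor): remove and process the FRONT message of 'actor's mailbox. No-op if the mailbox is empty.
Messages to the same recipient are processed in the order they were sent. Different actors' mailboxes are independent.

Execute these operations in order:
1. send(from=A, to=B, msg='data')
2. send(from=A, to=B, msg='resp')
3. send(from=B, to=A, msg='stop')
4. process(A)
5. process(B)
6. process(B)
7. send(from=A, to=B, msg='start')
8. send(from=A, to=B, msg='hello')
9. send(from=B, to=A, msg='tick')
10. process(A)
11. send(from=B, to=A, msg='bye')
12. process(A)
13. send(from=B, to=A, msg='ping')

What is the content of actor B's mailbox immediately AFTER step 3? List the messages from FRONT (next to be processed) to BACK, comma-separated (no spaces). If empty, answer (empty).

After 1 (send(from=A, to=B, msg='data')): A:[] B:[data]
After 2 (send(from=A, to=B, msg='resp')): A:[] B:[data,resp]
After 3 (send(from=B, to=A, msg='stop')): A:[stop] B:[data,resp]

data,resp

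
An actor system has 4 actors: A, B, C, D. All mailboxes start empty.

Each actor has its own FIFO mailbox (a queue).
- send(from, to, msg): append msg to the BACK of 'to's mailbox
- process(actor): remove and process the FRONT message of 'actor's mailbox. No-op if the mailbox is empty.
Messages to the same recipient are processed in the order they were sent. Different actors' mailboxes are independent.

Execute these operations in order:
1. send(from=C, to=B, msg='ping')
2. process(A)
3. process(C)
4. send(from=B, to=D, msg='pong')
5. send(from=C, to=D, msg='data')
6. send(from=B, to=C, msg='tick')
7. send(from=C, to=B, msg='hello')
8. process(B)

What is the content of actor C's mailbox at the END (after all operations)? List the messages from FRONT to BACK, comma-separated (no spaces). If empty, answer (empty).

Answer: tick

Derivation:
After 1 (send(from=C, to=B, msg='ping')): A:[] B:[ping] C:[] D:[]
After 2 (process(A)): A:[] B:[ping] C:[] D:[]
After 3 (process(C)): A:[] B:[ping] C:[] D:[]
After 4 (send(from=B, to=D, msg='pong')): A:[] B:[ping] C:[] D:[pong]
After 5 (send(from=C, to=D, msg='data')): A:[] B:[ping] C:[] D:[pong,data]
After 6 (send(from=B, to=C, msg='tick')): A:[] B:[ping] C:[tick] D:[pong,data]
After 7 (send(from=C, to=B, msg='hello')): A:[] B:[ping,hello] C:[tick] D:[pong,data]
After 8 (process(B)): A:[] B:[hello] C:[tick] D:[pong,data]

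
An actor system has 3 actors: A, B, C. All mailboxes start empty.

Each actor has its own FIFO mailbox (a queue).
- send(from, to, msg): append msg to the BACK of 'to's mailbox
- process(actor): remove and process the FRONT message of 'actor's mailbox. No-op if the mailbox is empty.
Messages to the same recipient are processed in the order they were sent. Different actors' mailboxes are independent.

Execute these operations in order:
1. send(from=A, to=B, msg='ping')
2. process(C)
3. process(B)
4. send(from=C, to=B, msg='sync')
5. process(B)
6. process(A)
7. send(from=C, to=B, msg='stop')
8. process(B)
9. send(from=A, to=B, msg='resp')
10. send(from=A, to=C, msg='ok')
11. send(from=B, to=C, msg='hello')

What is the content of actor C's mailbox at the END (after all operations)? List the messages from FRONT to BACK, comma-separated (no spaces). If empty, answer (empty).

After 1 (send(from=A, to=B, msg='ping')): A:[] B:[ping] C:[]
After 2 (process(C)): A:[] B:[ping] C:[]
After 3 (process(B)): A:[] B:[] C:[]
After 4 (send(from=C, to=B, msg='sync')): A:[] B:[sync] C:[]
After 5 (process(B)): A:[] B:[] C:[]
After 6 (process(A)): A:[] B:[] C:[]
After 7 (send(from=C, to=B, msg='stop')): A:[] B:[stop] C:[]
After 8 (process(B)): A:[] B:[] C:[]
After 9 (send(from=A, to=B, msg='resp')): A:[] B:[resp] C:[]
After 10 (send(from=A, to=C, msg='ok')): A:[] B:[resp] C:[ok]
After 11 (send(from=B, to=C, msg='hello')): A:[] B:[resp] C:[ok,hello]

Answer: ok,hello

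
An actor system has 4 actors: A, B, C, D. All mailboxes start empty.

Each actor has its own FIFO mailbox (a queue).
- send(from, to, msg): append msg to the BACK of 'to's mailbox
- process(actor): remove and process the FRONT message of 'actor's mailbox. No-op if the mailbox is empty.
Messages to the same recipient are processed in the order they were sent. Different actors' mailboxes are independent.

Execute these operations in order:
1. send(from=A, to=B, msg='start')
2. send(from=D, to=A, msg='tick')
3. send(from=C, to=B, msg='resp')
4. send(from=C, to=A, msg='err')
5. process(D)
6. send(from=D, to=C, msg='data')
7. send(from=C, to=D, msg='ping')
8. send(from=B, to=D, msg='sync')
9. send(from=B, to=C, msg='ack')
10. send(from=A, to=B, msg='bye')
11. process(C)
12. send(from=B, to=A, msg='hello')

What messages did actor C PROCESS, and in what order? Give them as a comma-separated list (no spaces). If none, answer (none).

Answer: data

Derivation:
After 1 (send(from=A, to=B, msg='start')): A:[] B:[start] C:[] D:[]
After 2 (send(from=D, to=A, msg='tick')): A:[tick] B:[start] C:[] D:[]
After 3 (send(from=C, to=B, msg='resp')): A:[tick] B:[start,resp] C:[] D:[]
After 4 (send(from=C, to=A, msg='err')): A:[tick,err] B:[start,resp] C:[] D:[]
After 5 (process(D)): A:[tick,err] B:[start,resp] C:[] D:[]
After 6 (send(from=D, to=C, msg='data')): A:[tick,err] B:[start,resp] C:[data] D:[]
After 7 (send(from=C, to=D, msg='ping')): A:[tick,err] B:[start,resp] C:[data] D:[ping]
After 8 (send(from=B, to=D, msg='sync')): A:[tick,err] B:[start,resp] C:[data] D:[ping,sync]
After 9 (send(from=B, to=C, msg='ack')): A:[tick,err] B:[start,resp] C:[data,ack] D:[ping,sync]
After 10 (send(from=A, to=B, msg='bye')): A:[tick,err] B:[start,resp,bye] C:[data,ack] D:[ping,sync]
After 11 (process(C)): A:[tick,err] B:[start,resp,bye] C:[ack] D:[ping,sync]
After 12 (send(from=B, to=A, msg='hello')): A:[tick,err,hello] B:[start,resp,bye] C:[ack] D:[ping,sync]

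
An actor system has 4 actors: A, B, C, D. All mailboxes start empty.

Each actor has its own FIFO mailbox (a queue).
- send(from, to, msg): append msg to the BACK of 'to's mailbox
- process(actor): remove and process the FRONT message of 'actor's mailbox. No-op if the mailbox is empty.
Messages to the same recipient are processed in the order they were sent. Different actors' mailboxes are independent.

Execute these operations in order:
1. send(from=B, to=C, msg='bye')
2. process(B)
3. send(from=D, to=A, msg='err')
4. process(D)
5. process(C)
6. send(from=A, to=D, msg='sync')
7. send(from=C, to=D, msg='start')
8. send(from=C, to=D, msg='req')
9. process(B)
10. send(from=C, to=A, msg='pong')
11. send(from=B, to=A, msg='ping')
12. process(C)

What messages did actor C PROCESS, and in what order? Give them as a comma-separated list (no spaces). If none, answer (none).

After 1 (send(from=B, to=C, msg='bye')): A:[] B:[] C:[bye] D:[]
After 2 (process(B)): A:[] B:[] C:[bye] D:[]
After 3 (send(from=D, to=A, msg='err')): A:[err] B:[] C:[bye] D:[]
After 4 (process(D)): A:[err] B:[] C:[bye] D:[]
After 5 (process(C)): A:[err] B:[] C:[] D:[]
After 6 (send(from=A, to=D, msg='sync')): A:[err] B:[] C:[] D:[sync]
After 7 (send(from=C, to=D, msg='start')): A:[err] B:[] C:[] D:[sync,start]
After 8 (send(from=C, to=D, msg='req')): A:[err] B:[] C:[] D:[sync,start,req]
After 9 (process(B)): A:[err] B:[] C:[] D:[sync,start,req]
After 10 (send(from=C, to=A, msg='pong')): A:[err,pong] B:[] C:[] D:[sync,start,req]
After 11 (send(from=B, to=A, msg='ping')): A:[err,pong,ping] B:[] C:[] D:[sync,start,req]
After 12 (process(C)): A:[err,pong,ping] B:[] C:[] D:[sync,start,req]

Answer: bye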